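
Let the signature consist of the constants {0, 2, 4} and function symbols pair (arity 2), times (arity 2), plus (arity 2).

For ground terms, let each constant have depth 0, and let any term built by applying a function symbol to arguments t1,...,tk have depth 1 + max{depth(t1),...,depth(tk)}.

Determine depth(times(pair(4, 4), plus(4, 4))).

2

depth(pair(4, 4)) = 1 + max(0, 0) = 1
depth(plus(4, 4)) = 1 + max(0, 0) = 1
depth(times(pair(4, 4), plus(4, 4))) = 1 + max(1, 1) = 2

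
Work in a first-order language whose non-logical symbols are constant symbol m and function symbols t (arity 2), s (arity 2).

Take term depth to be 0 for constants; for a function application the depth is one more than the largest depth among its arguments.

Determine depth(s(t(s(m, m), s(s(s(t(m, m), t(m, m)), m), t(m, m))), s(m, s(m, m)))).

depth(s(m, m)) = 1 + max(0, 0) = 1
depth(t(m, m)) = 1 + max(0, 0) = 1
depth(s(t(m, m), t(m, m))) = 1 + max(1, 1) = 2
depth(s(s(t(m, m), t(m, m)), m)) = 1 + max(2, 0) = 3
depth(s(s(s(t(m, m), t(m, m)), m), t(m, m))) = 1 + max(3, 1) = 4
depth(t(s(m, m), s(s(s(t(m, m), t(m, m)), m), t(m, m)))) = 1 + max(1, 4) = 5
depth(s(m, s(m, m))) = 1 + max(0, 1) = 2
depth(s(t(s(m, m), s(s(s(t(m, m), t(m, m)), m), t(m, m))), s(m, s(m, m)))) = 1 + max(5, 2) = 6

6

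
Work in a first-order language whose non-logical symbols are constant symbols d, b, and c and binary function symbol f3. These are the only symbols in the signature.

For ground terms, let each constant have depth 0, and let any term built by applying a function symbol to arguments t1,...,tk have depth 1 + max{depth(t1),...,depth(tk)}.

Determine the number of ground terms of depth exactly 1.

Write N_k for the number of ground terms of depth ≤ k. A term of depth ≤ k is either a constant or a function symbol applied to arguments of depth ≤ k−1, so N_k = 3 + N_{k-1}^2.
N_0 = 3
N_1 = 3 + 3^2 = 12
Terms of depth exactly 1: N_1 − N_0 = 12 − 3 = 9.

9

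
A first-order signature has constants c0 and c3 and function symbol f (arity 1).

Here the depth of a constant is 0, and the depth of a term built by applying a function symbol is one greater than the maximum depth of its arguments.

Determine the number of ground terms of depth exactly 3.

2

Write N_k for the number of ground terms of depth ≤ k. A term of depth ≤ k is either a constant or a function symbol applied to arguments of depth ≤ k−1, so N_k = 2 + N_{k-1}.
N_0 = 2
N_1 = 2 + 2 = 4
N_2 = 2 + 4 = 6
N_3 = 2 + 6 = 8
Terms of depth exactly 3: N_3 − N_2 = 8 − 6 = 2.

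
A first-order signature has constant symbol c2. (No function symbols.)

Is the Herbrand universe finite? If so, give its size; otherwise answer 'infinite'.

There are no function symbols, so the only ground term is the single constant.
The Herbrand universe is {c2}, finite with 1 element.

1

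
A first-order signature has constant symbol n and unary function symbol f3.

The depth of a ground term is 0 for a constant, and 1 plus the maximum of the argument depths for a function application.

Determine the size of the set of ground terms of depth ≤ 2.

3

If N_k denotes the number of depth-≤k ground terms, the 1 constant gives N_0 = 1, and each function symbol of arity r contributes N_{k-1}^r new terms at level k: N_k = 1 + N_{k-1}.
N_0 = 1
N_1 = 1 + 1 = 2
N_2 = 1 + 2 = 3
Explicitly: n, f3(n), f3(f3(n)).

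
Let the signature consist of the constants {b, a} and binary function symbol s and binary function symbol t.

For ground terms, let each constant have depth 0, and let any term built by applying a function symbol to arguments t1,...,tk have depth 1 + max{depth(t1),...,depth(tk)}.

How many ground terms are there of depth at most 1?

10

Let N_k = |{terms of depth ≤ k}|. Then N_0 = 2 and N_k = 2 + N_{k-1}^2 + N_{k-1}^2 for k ≥ 1 (one summand per function symbol, arity giving the exponent).
N_0 = 2
N_1 = 2 + 2^2 + 2^2 = 10
Explicitly: b, a, s(b, b), s(b, a), s(a, b), s(a, a), t(b, b), t(b, a), t(a, b), t(a, a).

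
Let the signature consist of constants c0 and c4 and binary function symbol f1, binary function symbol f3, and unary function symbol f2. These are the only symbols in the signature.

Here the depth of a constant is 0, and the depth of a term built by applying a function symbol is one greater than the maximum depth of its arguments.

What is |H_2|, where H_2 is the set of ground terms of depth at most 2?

Let N_k count ground terms of depth at most k. Each non-constant term of depth ≤ k is some function symbol applied to depth-≤(k−1) arguments, giving N_k = 2 + N_{k-1}^2 + N_{k-1}^2 + N_{k-1}.
N_0 = 2
N_1 = 2 + 2^2 + 2^2 + 2 = 12
N_2 = 2 + 12^2 + 12^2 + 12 = 302

302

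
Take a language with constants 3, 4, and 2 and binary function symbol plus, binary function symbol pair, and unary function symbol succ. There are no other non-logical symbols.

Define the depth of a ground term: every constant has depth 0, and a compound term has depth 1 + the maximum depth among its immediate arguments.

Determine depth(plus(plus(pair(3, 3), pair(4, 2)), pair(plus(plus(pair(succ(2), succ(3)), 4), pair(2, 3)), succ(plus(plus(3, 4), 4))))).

depth(pair(3, 3)) = 1 + max(0, 0) = 1
depth(pair(4, 2)) = 1 + max(0, 0) = 1
depth(plus(pair(3, 3), pair(4, 2))) = 1 + max(1, 1) = 2
depth(succ(2)) = 1 + depth(2) = 1 + 0 = 1
depth(succ(3)) = 1 + depth(3) = 1 + 0 = 1
depth(pair(succ(2), succ(3))) = 1 + max(1, 1) = 2
depth(plus(pair(succ(2), succ(3)), 4)) = 1 + max(2, 0) = 3
depth(pair(2, 3)) = 1 + max(0, 0) = 1
depth(plus(plus(pair(succ(2), succ(3)), 4), pair(2, 3))) = 1 + max(3, 1) = 4
depth(plus(3, 4)) = 1 + max(0, 0) = 1
depth(plus(plus(3, 4), 4)) = 1 + max(1, 0) = 2
depth(succ(plus(plus(3, 4), 4))) = 1 + depth(plus(plus(3, 4), 4)) = 1 + 2 = 3
depth(pair(plus(plus(pair(succ(2), succ(3)), 4), pair(2, 3)), succ(plus(plus(3, 4), 4)))) = 1 + max(4, 3) = 5
depth(plus(plus(pair(3, 3), pair(4, 2)), pair(plus(plus(pair(succ(2), succ(3)), 4), pair(2, 3)), succ(plus(plus(3, 4), 4))))) = 1 + max(2, 5) = 6

6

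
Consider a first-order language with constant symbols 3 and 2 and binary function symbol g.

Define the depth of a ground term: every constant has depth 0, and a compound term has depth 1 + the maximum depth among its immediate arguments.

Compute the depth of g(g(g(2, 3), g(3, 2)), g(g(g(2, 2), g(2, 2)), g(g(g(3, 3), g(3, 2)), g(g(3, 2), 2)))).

5

depth(g(2, 3)) = 1 + max(0, 0) = 1
depth(g(3, 2)) = 1 + max(0, 0) = 1
depth(g(g(2, 3), g(3, 2))) = 1 + max(1, 1) = 2
depth(g(2, 2)) = 1 + max(0, 0) = 1
depth(g(g(2, 2), g(2, 2))) = 1 + max(1, 1) = 2
depth(g(3, 3)) = 1 + max(0, 0) = 1
depth(g(g(3, 3), g(3, 2))) = 1 + max(1, 1) = 2
depth(g(g(3, 2), 2)) = 1 + max(1, 0) = 2
depth(g(g(g(3, 3), g(3, 2)), g(g(3, 2), 2))) = 1 + max(2, 2) = 3
depth(g(g(g(2, 2), g(2, 2)), g(g(g(3, 3), g(3, 2)), g(g(3, 2), 2)))) = 1 + max(2, 3) = 4
depth(g(g(g(2, 3), g(3, 2)), g(g(g(2, 2), g(2, 2)), g(g(g(3, 3), g(3, 2)), g(g(3, 2), 2))))) = 1 + max(2, 4) = 5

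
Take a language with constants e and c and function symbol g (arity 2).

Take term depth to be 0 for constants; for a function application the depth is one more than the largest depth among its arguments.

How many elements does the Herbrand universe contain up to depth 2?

38

Let N_k count ground terms of depth at most k. Each non-constant term of depth ≤ k is some function symbol applied to depth-≤(k−1) arguments, giving N_k = 2 + N_{k-1}^2.
N_0 = 2
N_1 = 2 + 2^2 = 6
N_2 = 2 + 6^2 = 38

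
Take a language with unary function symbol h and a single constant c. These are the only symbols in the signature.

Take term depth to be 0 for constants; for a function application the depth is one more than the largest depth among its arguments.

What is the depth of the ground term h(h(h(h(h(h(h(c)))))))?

depth(h(c)) = 1 + depth(c) = 1 + 0 = 1
depth(h(h(c))) = 1 + depth(h(c)) = 1 + 1 = 2
depth(h(h(h(c)))) = 1 + depth(h(h(c))) = 1 + 2 = 3
depth(h(h(h(h(c))))) = 1 + depth(h(h(h(c)))) = 1 + 3 = 4
depth(h(h(h(h(h(c)))))) = 1 + depth(h(h(h(h(c))))) = 1 + 4 = 5
depth(h(h(h(h(h(h(c))))))) = 1 + depth(h(h(h(h(h(c)))))) = 1 + 5 = 6
depth(h(h(h(h(h(h(h(c)))))))) = 1 + depth(h(h(h(h(h(h(c))))))) = 1 + 6 = 7

7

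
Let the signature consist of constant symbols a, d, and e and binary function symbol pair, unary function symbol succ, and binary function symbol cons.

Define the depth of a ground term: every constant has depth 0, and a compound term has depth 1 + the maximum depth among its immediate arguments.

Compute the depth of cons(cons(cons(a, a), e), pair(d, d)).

3

depth(cons(a, a)) = 1 + max(0, 0) = 1
depth(cons(cons(a, a), e)) = 1 + max(1, 0) = 2
depth(pair(d, d)) = 1 + max(0, 0) = 1
depth(cons(cons(cons(a, a), e), pair(d, d))) = 1 + max(2, 1) = 3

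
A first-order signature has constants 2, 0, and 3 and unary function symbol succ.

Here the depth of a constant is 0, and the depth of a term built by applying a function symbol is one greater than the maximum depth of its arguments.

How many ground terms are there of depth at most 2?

Write N_k for the number of ground terms of depth ≤ k. A term of depth ≤ k is either a constant or a function symbol applied to arguments of depth ≤ k−1, so N_k = 3 + N_{k-1}.
N_0 = 3
N_1 = 3 + 3 = 6
N_2 = 3 + 6 = 9
Explicitly: 2, 0, 3, succ(2), succ(0), succ(3), succ(succ(2)), succ(succ(0)), succ(succ(3)).

9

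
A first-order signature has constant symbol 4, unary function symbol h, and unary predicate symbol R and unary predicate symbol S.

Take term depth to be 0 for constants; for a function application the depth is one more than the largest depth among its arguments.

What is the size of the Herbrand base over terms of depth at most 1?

4

First count ground terms of depth ≤ 1.
Count level by level. With function symbols h/1, the terms of depth ≤ k are the 1 constant together with each function applied to depth-≤(k−1) tuples, so N_k = 1 + N_{k-1}.
N_0 = 1
N_1 = 1 + 1 = 2
So |H| = 2.
Each predicate of arity r yields |H|^r ground atoms (one per choice of an r-tuple from H):
  R: 2;  S: 2
Total ground atoms: 2 + 2 = 4.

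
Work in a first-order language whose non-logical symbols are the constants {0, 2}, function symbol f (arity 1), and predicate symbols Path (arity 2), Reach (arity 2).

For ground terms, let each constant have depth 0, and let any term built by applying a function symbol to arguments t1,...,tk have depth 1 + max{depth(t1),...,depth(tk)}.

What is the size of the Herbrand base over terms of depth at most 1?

First count ground terms of depth ≤ 1.
If N_k denotes the number of depth-≤k ground terms, the 2 constants give N_0 = 2, and each function symbol of arity r contributes N_{k-1}^r new terms at level k: N_k = 2 + N_{k-1}.
N_0 = 2
N_1 = 2 + 2 = 4
So |H| = 4.
Each predicate of arity r yields |H|^r ground atoms (one per choice of an r-tuple from H):
  Path: 4^2 = 16;  Reach: 4^2 = 16
Total ground atoms: 16 + 16 = 32.

32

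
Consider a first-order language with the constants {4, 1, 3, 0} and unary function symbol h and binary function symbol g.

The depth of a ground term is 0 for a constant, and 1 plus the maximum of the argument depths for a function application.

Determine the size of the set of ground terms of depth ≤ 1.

Let N_k = |{terms of depth ≤ k}|. Then N_0 = 4 and N_k = 4 + N_{k-1} + N_{k-1}^2 for k ≥ 1 (one summand per function symbol, arity giving the exponent).
N_0 = 4
N_1 = 4 + 4 + 4^2 = 24

24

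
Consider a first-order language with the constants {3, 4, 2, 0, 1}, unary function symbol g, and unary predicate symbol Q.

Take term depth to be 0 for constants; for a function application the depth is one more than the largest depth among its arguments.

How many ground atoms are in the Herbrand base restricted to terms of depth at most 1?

10

First count ground terms of depth ≤ 1.
If N_k denotes the number of depth-≤k ground terms, the 5 constants give N_0 = 5, and each function symbol of arity r contributes N_{k-1}^r new terms at level k: N_k = 5 + N_{k-1}.
N_0 = 5
N_1 = 5 + 5 = 10
Explicitly: 3, 4, 2, 0, 1, g(3), g(4), g(2), g(0), g(1).
So |H| = 10.
Each predicate of arity r yields |H|^r ground atoms (one per choice of an r-tuple from H):
  Q: 10
Total ground atoms: 10.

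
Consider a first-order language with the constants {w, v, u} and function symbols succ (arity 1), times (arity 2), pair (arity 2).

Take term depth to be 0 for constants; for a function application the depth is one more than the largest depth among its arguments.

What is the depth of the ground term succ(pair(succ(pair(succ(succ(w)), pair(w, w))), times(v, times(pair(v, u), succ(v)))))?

depth(succ(w)) = 1 + depth(w) = 1 + 0 = 1
depth(succ(succ(w))) = 1 + depth(succ(w)) = 1 + 1 = 2
depth(pair(w, w)) = 1 + max(0, 0) = 1
depth(pair(succ(succ(w)), pair(w, w))) = 1 + max(2, 1) = 3
depth(succ(pair(succ(succ(w)), pair(w, w)))) = 1 + depth(pair(succ(succ(w)), pair(w, w))) = 1 + 3 = 4
depth(pair(v, u)) = 1 + max(0, 0) = 1
depth(succ(v)) = 1 + depth(v) = 1 + 0 = 1
depth(times(pair(v, u), succ(v))) = 1 + max(1, 1) = 2
depth(times(v, times(pair(v, u), succ(v)))) = 1 + max(0, 2) = 3
depth(pair(succ(pair(succ(succ(w)), pair(w, w))), times(v, times(pair(v, u), succ(v))))) = 1 + max(4, 3) = 5
depth(succ(pair(succ(pair(succ(succ(w)), pair(w, w))), times(v, times(pair(v, u), succ(v)))))) = 1 + depth(pair(succ(pair(succ(succ(w)), pair(w, w))), times(v, times(pair(v, u), succ(v))))) = 1 + 5 = 6

6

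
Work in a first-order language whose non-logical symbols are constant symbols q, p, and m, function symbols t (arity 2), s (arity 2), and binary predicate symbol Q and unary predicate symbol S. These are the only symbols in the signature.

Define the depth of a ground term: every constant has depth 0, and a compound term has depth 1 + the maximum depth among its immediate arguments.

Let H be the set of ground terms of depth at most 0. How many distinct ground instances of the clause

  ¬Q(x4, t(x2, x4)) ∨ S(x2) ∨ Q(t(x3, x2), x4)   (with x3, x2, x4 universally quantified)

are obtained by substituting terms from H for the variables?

Ground terms of depth ≤ 0:
  Let N_k count ground terms of depth at most k. Each non-constant term of depth ≤ k is some function symbol applied to depth-≤(k−1) arguments, giving N_k = 3 + N_{k-1}^2 + N_{k-1}^2.
  N_0 = 3
  Explicitly: q, p, m.
So there are 3 ground terms available for substitution.
Each of x3, x2, x4 ranges independently over the available ground terms, and distinct assignments produce distinct instances.
Number of ground instances = 3^3 = 27.

27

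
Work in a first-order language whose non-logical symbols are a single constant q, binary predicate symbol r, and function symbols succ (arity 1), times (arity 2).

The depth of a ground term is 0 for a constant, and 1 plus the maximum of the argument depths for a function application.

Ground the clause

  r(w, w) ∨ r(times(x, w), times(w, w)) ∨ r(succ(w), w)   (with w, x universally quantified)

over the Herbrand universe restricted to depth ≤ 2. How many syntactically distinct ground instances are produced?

169

Ground terms of depth ≤ 2:
  Write N_k for the number of ground terms of depth ≤ k. A term of depth ≤ k is either a constant or a function symbol applied to arguments of depth ≤ k−1, so N_k = 1 + N_{k-1} + N_{k-1}^2.
  N_0 = 1
  N_1 = 1 + 1 + 1^2 = 3
  N_2 = 1 + 3 + 3^2 = 13
So there are 13 ground terms available for substitution.
The body mentions every one of the 2 quantified variables; since ground terms form a free algebra, no two substitutions collapse to the same formula.
Number of ground instances = 13^2 = 169.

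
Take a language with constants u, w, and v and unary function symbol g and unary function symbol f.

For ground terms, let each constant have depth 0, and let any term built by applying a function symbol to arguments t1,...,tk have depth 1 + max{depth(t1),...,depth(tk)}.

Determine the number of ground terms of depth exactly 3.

24

Let N_k count ground terms of depth at most k. Each non-constant term of depth ≤ k is some function symbol applied to depth-≤(k−1) arguments, giving N_k = 3 + N_{k-1} + N_{k-1}.
N_0 = 3
N_1 = 3 + 3 + 3 = 9
N_2 = 3 + 9 + 9 = 21
N_3 = 3 + 21 + 21 = 45
Terms of depth exactly 3: N_3 − N_2 = 45 − 21 = 24.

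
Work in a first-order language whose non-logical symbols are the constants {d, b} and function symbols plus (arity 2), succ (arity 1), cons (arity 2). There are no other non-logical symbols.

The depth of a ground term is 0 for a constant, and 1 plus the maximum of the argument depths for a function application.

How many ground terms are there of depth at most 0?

2

Write N_k for the number of ground terms of depth ≤ k. A term of depth ≤ k is either a constant or a function symbol applied to arguments of depth ≤ k−1, so N_k = 2 + N_{k-1}^2 + N_{k-1} + N_{k-1}^2.
N_0 = 2
Explicitly: d, b.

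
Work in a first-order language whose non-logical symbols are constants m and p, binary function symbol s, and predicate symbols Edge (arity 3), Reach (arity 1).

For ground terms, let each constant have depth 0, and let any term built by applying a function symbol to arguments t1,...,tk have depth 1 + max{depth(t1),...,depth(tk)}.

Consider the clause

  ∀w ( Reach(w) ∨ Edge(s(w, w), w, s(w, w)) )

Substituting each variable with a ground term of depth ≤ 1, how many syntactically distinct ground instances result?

6

Ground terms of depth ≤ 1:
  If N_k denotes the number of depth-≤k ground terms, the 2 constants give N_0 = 2, and each function symbol of arity r contributes N_{k-1}^r new terms at level k: N_k = 2 + N_{k-1}^2.
  N_0 = 2
  N_1 = 2 + 2^2 = 6
  Explicitly: m, p, s(m, m), s(m, p), s(p, m), s(p, p).
So there are 6 ground terms available for substitution.
There is 1 variable to instantiate (w),  occurring in at least one literal, so different choices give different ground instances.
Number of ground instances = 6.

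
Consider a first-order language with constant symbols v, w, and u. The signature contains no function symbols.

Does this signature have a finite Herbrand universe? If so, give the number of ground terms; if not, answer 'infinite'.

3

There are no function symbols, so every ground term is one of the 3 constants.
The Herbrand universe is {v, w, u}, which is finite with 3 elements.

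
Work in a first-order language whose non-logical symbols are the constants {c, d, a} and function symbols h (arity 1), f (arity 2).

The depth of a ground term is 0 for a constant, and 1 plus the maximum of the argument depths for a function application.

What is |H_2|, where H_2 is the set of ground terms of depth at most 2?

Write N_k for the number of ground terms of depth ≤ k. A term of depth ≤ k is either a constant or a function symbol applied to arguments of depth ≤ k−1, so N_k = 3 + N_{k-1} + N_{k-1}^2.
N_0 = 3
N_1 = 3 + 3 + 3^2 = 15
N_2 = 3 + 15 + 15^2 = 243

243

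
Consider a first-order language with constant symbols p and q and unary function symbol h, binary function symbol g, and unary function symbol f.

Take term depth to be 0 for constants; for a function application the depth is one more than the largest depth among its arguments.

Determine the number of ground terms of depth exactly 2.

112

Count level by level. With function symbols h/1, g/2, f/1, the terms of depth ≤ k are the 2 constants together with each function applied to depth-≤(k−1) tuples, so N_k = 2 + N_{k-1} + N_{k-1}^2 + N_{k-1}.
N_0 = 2
N_1 = 2 + 2 + 2^2 + 2 = 10
N_2 = 2 + 10 + 10^2 + 10 = 122
Terms of depth exactly 2: N_2 − N_1 = 122 − 10 = 112.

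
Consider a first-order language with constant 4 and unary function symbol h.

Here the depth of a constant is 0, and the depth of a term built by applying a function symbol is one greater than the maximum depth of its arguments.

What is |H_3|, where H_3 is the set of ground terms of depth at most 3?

Count level by level. With function symbols h/1, the terms of depth ≤ k are the 1 constant together with each function applied to depth-≤(k−1) tuples, so N_k = 1 + N_{k-1}.
N_0 = 1
N_1 = 1 + 1 = 2
N_2 = 1 + 2 = 3
N_3 = 1 + 3 = 4

4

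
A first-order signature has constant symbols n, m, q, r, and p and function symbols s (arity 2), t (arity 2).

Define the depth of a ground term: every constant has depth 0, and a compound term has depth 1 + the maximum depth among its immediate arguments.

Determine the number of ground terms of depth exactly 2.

6000

Count level by level. With function symbols s/2, t/2, the terms of depth ≤ k are the 5 constants together with each function applied to depth-≤(k−1) tuples, so N_k = 5 + N_{k-1}^2 + N_{k-1}^2.
N_0 = 5
N_1 = 5 + 5^2 + 5^2 = 55
N_2 = 5 + 55^2 + 55^2 = 6055
Terms of depth exactly 2: N_2 − N_1 = 6055 − 55 = 6000.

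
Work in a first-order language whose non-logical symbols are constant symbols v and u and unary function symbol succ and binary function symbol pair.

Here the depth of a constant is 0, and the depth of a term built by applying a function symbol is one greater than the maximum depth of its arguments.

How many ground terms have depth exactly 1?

Count level by level. With function symbols succ/1, pair/2, the terms of depth ≤ k are the 2 constants together with each function applied to depth-≤(k−1) tuples, so N_k = 2 + N_{k-1} + N_{k-1}^2.
N_0 = 2
N_1 = 2 + 2 + 2^2 = 8
Terms of depth exactly 1: N_1 − N_0 = 8 − 2 = 6.

6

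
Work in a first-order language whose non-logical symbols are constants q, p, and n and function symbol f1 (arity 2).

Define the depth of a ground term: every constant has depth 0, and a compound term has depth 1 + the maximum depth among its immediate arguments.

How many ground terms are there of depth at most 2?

147

Let N_k count ground terms of depth at most k. Each non-constant term of depth ≤ k is some function symbol applied to depth-≤(k−1) arguments, giving N_k = 3 + N_{k-1}^2.
N_0 = 3
N_1 = 3 + 3^2 = 12
N_2 = 3 + 12^2 = 147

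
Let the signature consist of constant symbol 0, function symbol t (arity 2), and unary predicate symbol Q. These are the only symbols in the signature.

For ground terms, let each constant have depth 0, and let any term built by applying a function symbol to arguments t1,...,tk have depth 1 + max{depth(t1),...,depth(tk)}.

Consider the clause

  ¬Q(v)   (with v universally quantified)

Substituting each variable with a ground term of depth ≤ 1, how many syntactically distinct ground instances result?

2

Ground terms of depth ≤ 1:
  Let N_k = |{terms of depth ≤ k}|. Then N_0 = 1 and N_k = 1 + N_{k-1}^2 for k ≥ 1 (one summand per function symbol, arity giving the exponent).
  N_0 = 1
  N_1 = 1 + 1^2 = 2
So there are 2 ground terms available for substitution.
The clause has 1 distinct variable (v), which appears in the body. In the free term algebra distinct substitutions yield syntactically distinct ground instances.
Number of ground instances = 2.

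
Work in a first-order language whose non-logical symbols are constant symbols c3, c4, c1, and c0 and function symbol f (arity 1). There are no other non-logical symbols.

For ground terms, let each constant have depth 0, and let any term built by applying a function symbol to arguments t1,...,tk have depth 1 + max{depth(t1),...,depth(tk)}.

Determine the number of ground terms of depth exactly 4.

4

Let N_k count ground terms of depth at most k. Each non-constant term of depth ≤ k is some function symbol applied to depth-≤(k−1) arguments, giving N_k = 4 + N_{k-1}.
N_0 = 4
N_1 = 4 + 4 = 8
N_2 = 4 + 8 = 12
N_3 = 4 + 12 = 16
N_4 = 4 + 16 = 20
Terms of depth exactly 4: N_4 − N_3 = 20 − 16 = 4.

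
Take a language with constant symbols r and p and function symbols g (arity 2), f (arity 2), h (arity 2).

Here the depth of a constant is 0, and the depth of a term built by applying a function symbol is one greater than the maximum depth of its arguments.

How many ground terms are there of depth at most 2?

590

Count level by level. With function symbols g/2, f/2, h/2, the terms of depth ≤ k are the 2 constants together with each function applied to depth-≤(k−1) tuples, so N_k = 2 + N_{k-1}^2 + N_{k-1}^2 + N_{k-1}^2.
N_0 = 2
N_1 = 2 + 2^2 + 2^2 + 2^2 = 14
N_2 = 2 + 14^2 + 14^2 + 14^2 = 590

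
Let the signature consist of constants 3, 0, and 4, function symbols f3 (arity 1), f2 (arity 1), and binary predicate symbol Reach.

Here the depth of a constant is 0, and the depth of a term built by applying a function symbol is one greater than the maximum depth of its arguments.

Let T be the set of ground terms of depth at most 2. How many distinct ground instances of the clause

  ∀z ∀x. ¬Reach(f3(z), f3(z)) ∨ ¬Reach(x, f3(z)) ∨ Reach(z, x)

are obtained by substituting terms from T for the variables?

441

Ground terms of depth ≤ 2:
  Let N_k count ground terms of depth at most k. Each non-constant term of depth ≤ k is some function symbol applied to depth-≤(k−1) arguments, giving N_k = 3 + N_{k-1} + N_{k-1}.
  N_0 = 3
  N_1 = 3 + 3 + 3 = 9
  N_2 = 3 + 9 + 9 = 21
So there are 21 ground terms available for substitution.
There are 2 variables to instantiate (z, x), each occurring in at least one literal, so different choices give different ground instances.
Number of ground instances = 21^2 = 441.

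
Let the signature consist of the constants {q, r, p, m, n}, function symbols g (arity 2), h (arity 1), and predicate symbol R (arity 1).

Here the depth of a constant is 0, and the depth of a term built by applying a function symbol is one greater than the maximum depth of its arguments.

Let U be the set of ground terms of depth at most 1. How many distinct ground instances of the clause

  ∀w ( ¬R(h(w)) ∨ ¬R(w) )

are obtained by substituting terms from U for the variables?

Ground terms of depth ≤ 1:
  If N_k denotes the number of depth-≤k ground terms, the 5 constants give N_0 = 5, and each function symbol of arity r contributes N_{k-1}^r new terms at level k: N_k = 5 + N_{k-1}^2 + N_{k-1}.
  N_0 = 5
  N_1 = 5 + 5^2 + 5 = 35
So there are 35 ground terms available for substitution.
The clause has 1 distinct variable (w), which appears in the body. In the free term algebra distinct substitutions yield syntactically distinct ground instances.
Number of ground instances = 35.

35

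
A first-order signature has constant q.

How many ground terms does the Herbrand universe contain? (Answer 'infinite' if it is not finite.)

There are no function symbols, so the only ground term is the single constant.
The Herbrand universe is {q}, finite with 1 element.

1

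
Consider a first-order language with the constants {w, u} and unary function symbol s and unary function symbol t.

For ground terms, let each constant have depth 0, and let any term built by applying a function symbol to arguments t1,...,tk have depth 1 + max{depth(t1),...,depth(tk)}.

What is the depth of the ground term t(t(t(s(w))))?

depth(s(w)) = 1 + depth(w) = 1 + 0 = 1
depth(t(s(w))) = 1 + depth(s(w)) = 1 + 1 = 2
depth(t(t(s(w)))) = 1 + depth(t(s(w))) = 1 + 2 = 3
depth(t(t(t(s(w))))) = 1 + depth(t(t(s(w)))) = 1 + 3 = 4

4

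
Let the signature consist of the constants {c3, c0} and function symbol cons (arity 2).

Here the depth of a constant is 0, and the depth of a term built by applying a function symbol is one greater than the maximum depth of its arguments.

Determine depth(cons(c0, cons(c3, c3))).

2

depth(cons(c3, c3)) = 1 + max(0, 0) = 1
depth(cons(c0, cons(c3, c3))) = 1 + max(0, 1) = 2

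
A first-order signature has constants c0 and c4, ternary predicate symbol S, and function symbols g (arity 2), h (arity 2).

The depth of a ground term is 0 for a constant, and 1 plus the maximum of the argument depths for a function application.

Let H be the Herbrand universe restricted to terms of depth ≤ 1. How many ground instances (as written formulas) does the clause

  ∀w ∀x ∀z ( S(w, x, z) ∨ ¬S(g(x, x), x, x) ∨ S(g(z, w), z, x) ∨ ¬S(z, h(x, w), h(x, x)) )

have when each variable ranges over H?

Ground terms of depth ≤ 1:
  Write N_k for the number of ground terms of depth ≤ k. A term of depth ≤ k is either a constant or a function symbol applied to arguments of depth ≤ k−1, so N_k = 2 + N_{k-1}^2 + N_{k-1}^2.
  N_0 = 2
  N_1 = 2 + 2^2 + 2^2 = 10
So there are 10 ground terms available for substitution.
The body mentions every one of the 3 quantified variables; since ground terms form a free algebra, no two substitutions collapse to the same formula.
Number of ground instances = 10^3 = 1000.

1000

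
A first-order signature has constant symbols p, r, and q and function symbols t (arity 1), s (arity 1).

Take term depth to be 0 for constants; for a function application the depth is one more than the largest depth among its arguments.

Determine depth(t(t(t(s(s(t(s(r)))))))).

7

depth(s(r)) = 1 + depth(r) = 1 + 0 = 1
depth(t(s(r))) = 1 + depth(s(r)) = 1 + 1 = 2
depth(s(t(s(r)))) = 1 + depth(t(s(r))) = 1 + 2 = 3
depth(s(s(t(s(r))))) = 1 + depth(s(t(s(r)))) = 1 + 3 = 4
depth(t(s(s(t(s(r)))))) = 1 + depth(s(s(t(s(r))))) = 1 + 4 = 5
depth(t(t(s(s(t(s(r))))))) = 1 + depth(t(s(s(t(s(r)))))) = 1 + 5 = 6
depth(t(t(t(s(s(t(s(r)))))))) = 1 + depth(t(t(s(s(t(s(r))))))) = 1 + 6 = 7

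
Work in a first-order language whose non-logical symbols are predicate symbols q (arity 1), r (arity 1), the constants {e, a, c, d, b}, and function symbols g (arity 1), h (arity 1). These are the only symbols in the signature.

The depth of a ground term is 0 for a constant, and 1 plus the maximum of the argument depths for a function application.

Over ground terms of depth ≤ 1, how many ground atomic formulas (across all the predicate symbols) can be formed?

30

First count ground terms of depth ≤ 1.
Let N_k = |{terms of depth ≤ k}|. Then N_0 = 5 and N_k = 5 + N_{k-1} + N_{k-1} for k ≥ 1 (one summand per function symbol, arity giving the exponent).
N_0 = 5
N_1 = 5 + 5 + 5 = 15
So |H| = 15.
Ground atoms are formed by filling each argument slot of a predicate with a term from H, so an r-ary predicate gives |H|^r atoms:
  q: 15;  r: 15
Total ground atoms: 15 + 15 = 30.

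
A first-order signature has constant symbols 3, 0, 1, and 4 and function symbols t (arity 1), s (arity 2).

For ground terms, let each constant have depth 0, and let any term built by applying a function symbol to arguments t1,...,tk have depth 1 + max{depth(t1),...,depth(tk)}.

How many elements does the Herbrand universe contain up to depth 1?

Let N_k = |{terms of depth ≤ k}|. Then N_0 = 4 and N_k = 4 + N_{k-1} + N_{k-1}^2 for k ≥ 1 (one summand per function symbol, arity giving the exponent).
N_0 = 4
N_1 = 4 + 4 + 4^2 = 24

24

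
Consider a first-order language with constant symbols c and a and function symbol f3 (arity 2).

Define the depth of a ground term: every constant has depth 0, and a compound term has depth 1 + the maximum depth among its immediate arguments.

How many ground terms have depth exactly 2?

32

Write N_k for the number of ground terms of depth ≤ k. A term of depth ≤ k is either a constant or a function symbol applied to arguments of depth ≤ k−1, so N_k = 2 + N_{k-1}^2.
N_0 = 2
N_1 = 2 + 2^2 = 6
N_2 = 2 + 6^2 = 38
Terms of depth exactly 2: N_2 − N_1 = 38 − 6 = 32.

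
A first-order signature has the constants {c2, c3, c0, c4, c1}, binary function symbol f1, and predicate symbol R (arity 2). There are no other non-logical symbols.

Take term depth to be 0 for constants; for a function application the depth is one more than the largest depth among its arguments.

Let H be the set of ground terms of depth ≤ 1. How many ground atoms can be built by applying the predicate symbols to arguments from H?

First count ground terms of depth ≤ 1.
Let N_k count ground terms of depth at most k. Each non-constant term of depth ≤ k is some function symbol applied to depth-≤(k−1) arguments, giving N_k = 5 + N_{k-1}^2.
N_0 = 5
N_1 = 5 + 5^2 = 30
So |H| = 30.
Each predicate of arity r yields |H|^r ground atoms (one per choice of an r-tuple from H):
  R: 30^2 = 900
Total ground atoms: 900.

900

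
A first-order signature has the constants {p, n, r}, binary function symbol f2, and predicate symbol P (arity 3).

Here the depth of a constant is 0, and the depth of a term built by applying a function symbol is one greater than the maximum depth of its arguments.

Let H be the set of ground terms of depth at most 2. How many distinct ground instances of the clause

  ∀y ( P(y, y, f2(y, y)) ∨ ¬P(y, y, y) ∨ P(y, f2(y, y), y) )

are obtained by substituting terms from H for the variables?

147

Ground terms of depth ≤ 2:
  If N_k denotes the number of depth-≤k ground terms, the 3 constants give N_0 = 3, and each function symbol of arity r contributes N_{k-1}^r new terms at level k: N_k = 3 + N_{k-1}^2.
  N_0 = 3
  N_1 = 3 + 3^2 = 12
  N_2 = 3 + 12^2 = 147
So there are 147 ground terms available for substitution.
The clause has 1 distinct variable (y), which appears in the body. In the free term algebra distinct substitutions yield syntactically distinct ground instances.
Number of ground instances = 147.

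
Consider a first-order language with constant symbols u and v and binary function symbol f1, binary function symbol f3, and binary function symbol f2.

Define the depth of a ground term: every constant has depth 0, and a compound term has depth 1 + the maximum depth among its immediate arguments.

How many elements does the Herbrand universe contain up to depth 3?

1044302

If N_k denotes the number of depth-≤k ground terms, the 2 constants give N_0 = 2, and each function symbol of arity r contributes N_{k-1}^r new terms at level k: N_k = 2 + N_{k-1}^2 + N_{k-1}^2 + N_{k-1}^2.
N_0 = 2
N_1 = 2 + 2^2 + 2^2 + 2^2 = 14
N_2 = 2 + 14^2 + 14^2 + 14^2 = 590
N_3 = 2 + 590^2 + 590^2 + 590^2 = 1044302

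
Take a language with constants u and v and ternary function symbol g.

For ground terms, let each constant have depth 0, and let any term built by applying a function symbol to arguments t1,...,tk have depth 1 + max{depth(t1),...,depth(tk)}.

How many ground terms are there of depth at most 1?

10

Write N_k for the number of ground terms of depth ≤ k. A term of depth ≤ k is either a constant or a function symbol applied to arguments of depth ≤ k−1, so N_k = 2 + N_{k-1}^3.
N_0 = 2
N_1 = 2 + 2^3 = 10
Explicitly: u, v, g(u, u, u), g(u, u, v), g(u, v, u), g(u, v, v), g(v, u, u), g(v, u, v), g(v, v, u), g(v, v, v).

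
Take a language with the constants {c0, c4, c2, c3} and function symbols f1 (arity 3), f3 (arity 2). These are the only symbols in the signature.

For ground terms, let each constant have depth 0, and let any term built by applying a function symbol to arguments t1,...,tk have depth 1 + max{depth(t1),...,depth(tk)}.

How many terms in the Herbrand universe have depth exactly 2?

599680

Let N_k count ground terms of depth at most k. Each non-constant term of depth ≤ k is some function symbol applied to depth-≤(k−1) arguments, giving N_k = 4 + N_{k-1}^3 + N_{k-1}^2.
N_0 = 4
N_1 = 4 + 4^3 + 4^2 = 84
N_2 = 4 + 84^3 + 84^2 = 599764
Terms of depth exactly 2: N_2 − N_1 = 599764 − 84 = 599680.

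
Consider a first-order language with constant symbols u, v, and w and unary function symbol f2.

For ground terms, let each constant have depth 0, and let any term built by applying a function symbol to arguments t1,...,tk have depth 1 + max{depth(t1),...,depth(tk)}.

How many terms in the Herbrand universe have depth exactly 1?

Count level by level. With function symbols f2/1, the terms of depth ≤ k are the 3 constants together with each function applied to depth-≤(k−1) tuples, so N_k = 3 + N_{k-1}.
N_0 = 3
N_1 = 3 + 3 = 6
Terms of depth exactly 1: N_1 − N_0 = 6 − 3 = 3.

3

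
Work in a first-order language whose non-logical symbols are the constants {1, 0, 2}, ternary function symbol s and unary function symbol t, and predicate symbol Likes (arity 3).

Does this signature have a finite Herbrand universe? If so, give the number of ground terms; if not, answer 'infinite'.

The signature has at least one function symbol (s, arity 3) and at least one constant (1).
Iterating s gives infinitely many distinct ground terms: 1, s(1, 1, 1), s(s(1, 1, 1), s(1, 1, 1), s(1, 1, 1)), ...
So the Herbrand universe is infinite.

infinite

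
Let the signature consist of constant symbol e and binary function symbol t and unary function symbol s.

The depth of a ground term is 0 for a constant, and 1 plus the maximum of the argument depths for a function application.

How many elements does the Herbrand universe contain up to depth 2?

13

Write N_k for the number of ground terms of depth ≤ k. A term of depth ≤ k is either a constant or a function symbol applied to arguments of depth ≤ k−1, so N_k = 1 + N_{k-1}^2 + N_{k-1}.
N_0 = 1
N_1 = 1 + 1^2 + 1 = 3
N_2 = 1 + 3^2 + 3 = 13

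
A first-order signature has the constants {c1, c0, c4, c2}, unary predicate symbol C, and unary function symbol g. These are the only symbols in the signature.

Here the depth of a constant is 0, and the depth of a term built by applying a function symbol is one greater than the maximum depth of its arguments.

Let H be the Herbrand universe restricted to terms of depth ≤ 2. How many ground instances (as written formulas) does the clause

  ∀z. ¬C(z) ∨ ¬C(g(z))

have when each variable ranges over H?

12

Ground terms of depth ≤ 2:
  Write N_k for the number of ground terms of depth ≤ k. A term of depth ≤ k is either a constant or a function symbol applied to arguments of depth ≤ k−1, so N_k = 4 + N_{k-1}.
  N_0 = 4
  N_1 = 4 + 4 = 8
  N_2 = 4 + 8 = 12
  Explicitly: c1, c0, c4, c2, g(c1), g(c0), g(c4), g(c2), g(g(c1)), g(g(c0)), g(g(c4)), g(g(c2)).
So there are 12 ground terms available for substitution.
The clause has 1 distinct variable (z), which appears in the body. In the free term algebra distinct substitutions yield syntactically distinct ground instances.
Number of ground instances = 12.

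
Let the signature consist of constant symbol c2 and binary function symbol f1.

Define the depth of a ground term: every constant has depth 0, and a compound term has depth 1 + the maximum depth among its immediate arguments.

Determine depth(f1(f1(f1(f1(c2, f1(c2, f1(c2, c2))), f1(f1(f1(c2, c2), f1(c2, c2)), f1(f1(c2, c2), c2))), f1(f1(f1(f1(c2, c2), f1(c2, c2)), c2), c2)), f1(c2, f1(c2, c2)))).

6

depth(f1(c2, c2)) = 1 + max(0, 0) = 1
depth(f1(c2, f1(c2, c2))) = 1 + max(0, 1) = 2
depth(f1(c2, f1(c2, f1(c2, c2)))) = 1 + max(0, 2) = 3
depth(f1(f1(c2, c2), f1(c2, c2))) = 1 + max(1, 1) = 2
depth(f1(f1(c2, c2), c2)) = 1 + max(1, 0) = 2
depth(f1(f1(f1(c2, c2), f1(c2, c2)), f1(f1(c2, c2), c2))) = 1 + max(2, 2) = 3
depth(f1(f1(c2, f1(c2, f1(c2, c2))), f1(f1(f1(c2, c2), f1(c2, c2)), f1(f1(c2, c2), c2)))) = 1 + max(3, 3) = 4
depth(f1(f1(f1(c2, c2), f1(c2, c2)), c2)) = 1 + max(2, 0) = 3
depth(f1(f1(f1(f1(c2, c2), f1(c2, c2)), c2), c2)) = 1 + max(3, 0) = 4
depth(f1(f1(f1(c2, f1(c2, f1(c2, c2))), f1(f1(f1(c2, c2), f1(c2, c2)), f1(f1(c2, c2), c2))), f1(f1(f1(f1(c2, c2), f1(c2, c2)), c2), c2))) = 1 + max(4, 4) = 5
depth(f1(f1(f1(f1(c2, f1(c2, f1(c2, c2))), f1(f1(f1(c2, c2), f1(c2, c2)), f1(f1(c2, c2), c2))), f1(f1(f1(f1(c2, c2), f1(c2, c2)), c2), c2)), f1(c2, f1(c2, c2)))) = 1 + max(5, 2) = 6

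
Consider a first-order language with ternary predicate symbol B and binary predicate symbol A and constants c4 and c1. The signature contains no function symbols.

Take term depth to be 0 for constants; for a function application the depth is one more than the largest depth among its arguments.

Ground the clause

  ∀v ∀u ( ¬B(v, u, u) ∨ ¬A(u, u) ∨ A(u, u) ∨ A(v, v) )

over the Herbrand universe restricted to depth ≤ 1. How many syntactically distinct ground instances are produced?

4

Ground terms of depth ≤ 1:
  With no function symbols every ground term is a constant, so there are exactly 2 ground terms at every depth bound.
  N_0 = 2
  N_1 = 2
  Explicitly: c4, c1.
So there are 2 ground terms available for substitution.
There are 2 variables to instantiate (v, u), each occurring in at least one literal, so different choices give different ground instances.
Number of ground instances = 2^2 = 4.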